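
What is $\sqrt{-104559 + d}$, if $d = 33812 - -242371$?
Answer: $2 \sqrt{42906} \approx 414.28$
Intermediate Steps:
$d = 276183$ ($d = 33812 + 242371 = 276183$)
$\sqrt{-104559 + d} = \sqrt{-104559 + 276183} = \sqrt{171624} = 2 \sqrt{42906}$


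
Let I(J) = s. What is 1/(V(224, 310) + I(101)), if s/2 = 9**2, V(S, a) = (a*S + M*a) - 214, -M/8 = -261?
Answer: 1/716668 ≈ 1.3953e-6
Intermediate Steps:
M = 2088 (M = -8*(-261) = 2088)
V(S, a) = -214 + 2088*a + S*a (V(S, a) = (a*S + 2088*a) - 214 = (S*a + 2088*a) - 214 = (2088*a + S*a) - 214 = -214 + 2088*a + S*a)
s = 162 (s = 2*9**2 = 2*81 = 162)
I(J) = 162
1/(V(224, 310) + I(101)) = 1/((-214 + 2088*310 + 224*310) + 162) = 1/((-214 + 647280 + 69440) + 162) = 1/(716506 + 162) = 1/716668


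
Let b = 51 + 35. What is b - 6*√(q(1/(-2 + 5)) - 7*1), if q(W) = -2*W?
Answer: 86 - 2*I*√69 ≈ 86.0 - 16.613*I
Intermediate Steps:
b = 86
b - 6*√(q(1/(-2 + 5)) - 7*1) = 86 - 6*√(-2/(-2 + 5) - 7*1) = 86 - 6*√(-2/3 - 7) = 86 - 6*√(-2*⅓ - 7) = 86 - 6*√(-⅔ - 7) = 86 - 2*I*√69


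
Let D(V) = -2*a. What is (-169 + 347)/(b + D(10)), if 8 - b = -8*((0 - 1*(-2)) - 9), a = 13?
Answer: -89/37 ≈ -2.4054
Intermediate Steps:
D(V) = -26 (D(V) = -2*13 = -26)
b = -48 (b = 8 - (-8)*((0 - 1*(-2)) - 9) = 8 - (-8)*((0 + 2) - 9) = 8 - (-8)*(2 - 9) = 8 - (-8)*(-7) = 8 - 1*56 = 8 - 56 = -48)
(-169 + 347)/(b + D(10)) = (-169 + 347)/(-48 - 26) = 178/(-74) = 178*(-1/74) = -89/37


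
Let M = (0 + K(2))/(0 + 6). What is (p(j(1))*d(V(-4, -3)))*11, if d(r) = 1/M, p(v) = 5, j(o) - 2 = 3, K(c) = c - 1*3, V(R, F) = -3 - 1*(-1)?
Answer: -330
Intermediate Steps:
V(R, F) = -2 (V(R, F) = -3 + 1 = -2)
K(c) = -3 + c (K(c) = c - 3 = -3 + c)
j(o) = 5 (j(o) = 2 + 3 = 5)
M = -⅙ (M = (0 + (-3 + 2))/(0 + 6) = (0 - 1)/6 = -1*⅙ = -⅙ ≈ -0.16667)
d(r) = -6 (d(r) = 1/(-⅙) = -6)
(p(j(1))*d(V(-4, -3)))*11 = (5*(-6))*11 = -30*11 = -330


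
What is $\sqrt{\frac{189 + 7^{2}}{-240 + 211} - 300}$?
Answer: $\frac{i \sqrt{259202}}{29} \approx 17.556 i$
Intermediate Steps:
$\sqrt{\frac{189 + 7^{2}}{-240 + 211} - 300} = \sqrt{\frac{189 + 49}{-29} - 300} = \sqrt{238 \left(- \frac{1}{29}\right) - 300} = \sqrt{- \frac{238}{29} - 300} = \sqrt{- \frac{8938}{29}} = \frac{i \sqrt{259202}}{29}$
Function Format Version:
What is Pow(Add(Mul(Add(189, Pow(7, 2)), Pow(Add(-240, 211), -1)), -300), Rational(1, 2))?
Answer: Mul(Rational(1, 29), I, Pow(259202, Rational(1, 2))) ≈ Mul(17.556, I)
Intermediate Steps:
Pow(Add(Mul(Add(189, Pow(7, 2)), Pow(Add(-240, 211), -1)), -300), Rational(1, 2)) = Pow(Add(Mul(Add(189, 49), Pow(-29, -1)), -300), Rational(1, 2)) = Pow(Add(Mul(238, Rational(-1, 29)), -300), Rational(1, 2)) = Pow(Add(Rational(-238, 29), -300), Rational(1, 2)) = Pow(Rational(-8938, 29), Rational(1, 2)) = Mul(Rational(1, 29), I, Pow(259202, Rational(1, 2)))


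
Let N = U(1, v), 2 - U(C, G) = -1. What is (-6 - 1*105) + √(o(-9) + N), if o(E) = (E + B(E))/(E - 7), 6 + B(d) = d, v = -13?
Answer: -111 + 3*√2/2 ≈ -108.88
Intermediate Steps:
B(d) = -6 + d
o(E) = (-6 + 2*E)/(-7 + E) (o(E) = (E + (-6 + E))/(E - 7) = (-6 + 2*E)/(-7 + E))
U(C, G) = 3 (U(C, G) = 2 - 1*(-1) = 2 + 1 = 3)
N = 3
(-6 - 1*105) + √(o(-9) + N) = (-6 - 1*105) + √(2*(-3 - 9)/(-7 - 9) + 3) = (-6 - 105) + √(2*(-12)/(-16) + 3) = -111 + √(2*(-1/16)*(-12) + 3) = -111 + √(3/2 + 3) = -111 + √(9/2) = -111 + 3*√2/2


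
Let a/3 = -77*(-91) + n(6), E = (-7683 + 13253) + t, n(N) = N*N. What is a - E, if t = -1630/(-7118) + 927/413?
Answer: 22866024865/1469867 ≈ 15557.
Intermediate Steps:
t = 3635788/1469867 (t = -1630*(-1/7118) + 927*(1/413) = 815/3559 + 927/413 = 3635788/1469867 ≈ 2.4735)
n(N) = N**2
E = 8190794978/1469867 (E = (-7683 + 13253) + 3635788/1469867 = 5570 + 3635788/1469867 = 8190794978/1469867 ≈ 5572.5)
a = 21129 (a = 3*(-77*(-91) + 6**2) = 3*(7007 + 36) = 3*7043 = 21129)
a - E = 21129 - 1*8190794978/1469867 = 21129 - 8190794978/1469867 = 22866024865/1469867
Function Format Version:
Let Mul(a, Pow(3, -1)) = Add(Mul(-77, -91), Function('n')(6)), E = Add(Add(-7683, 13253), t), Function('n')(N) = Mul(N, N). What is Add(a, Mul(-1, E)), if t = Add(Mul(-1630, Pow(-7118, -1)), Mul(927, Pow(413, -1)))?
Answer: Rational(22866024865, 1469867) ≈ 15557.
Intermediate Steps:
t = Rational(3635788, 1469867) (t = Add(Mul(-1630, Rational(-1, 7118)), Mul(927, Rational(1, 413))) = Add(Rational(815, 3559), Rational(927, 413)) = Rational(3635788, 1469867) ≈ 2.4735)
Function('n')(N) = Pow(N, 2)
E = Rational(8190794978, 1469867) (E = Add(Add(-7683, 13253), Rational(3635788, 1469867)) = Add(5570, Rational(3635788, 1469867)) = Rational(8190794978, 1469867) ≈ 5572.5)
a = 21129 (a = Mul(3, Add(Mul(-77, -91), Pow(6, 2))) = Mul(3, Add(7007, 36)) = Mul(3, 7043) = 21129)
Add(a, Mul(-1, E)) = Add(21129, Mul(-1, Rational(8190794978, 1469867))) = Add(21129, Rational(-8190794978, 1469867)) = Rational(22866024865, 1469867)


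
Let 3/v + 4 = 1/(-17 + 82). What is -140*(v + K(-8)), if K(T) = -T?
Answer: -37540/37 ≈ -1014.6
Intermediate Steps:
v = -195/259 (v = 3/(-4 + 1/(-17 + 82)) = 3/(-4 + 1/65) = 3/(-259/65) = 3*(-65/259) = -195/259 ≈ -0.75290)
-140*(v + K(-8)) = -140*(-195/259 - 1*(-8)) = -140*(-195/259 + 8) = -140*1877/259 = -37540/37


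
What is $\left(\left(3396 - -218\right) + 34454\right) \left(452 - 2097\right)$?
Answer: $-62621860$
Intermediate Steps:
$\left(\left(3396 - -218\right) + 34454\right) \left(452 - 2097\right) = \left(\left(3396 + 218\right) + 34454\right) \left(-1645\right) = \left(3614 + 34454\right) \left(-1645\right) = 38068 \left(-1645\right) = -62621860$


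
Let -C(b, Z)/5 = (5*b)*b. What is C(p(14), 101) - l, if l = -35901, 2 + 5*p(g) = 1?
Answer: 35900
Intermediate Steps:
p(g) = -⅕ (p(g) = -⅖ + (⅕)*1 = -⅖ + ⅕ = -⅕)
C(b, Z) = -25*b² (C(b, Z) = -5*5*b*b = -25*b²)
C(p(14), 101) - l = -25*(-⅕)² - 1*(-35901) = -25*1/25 + 35901 = -1 + 35901 = 35900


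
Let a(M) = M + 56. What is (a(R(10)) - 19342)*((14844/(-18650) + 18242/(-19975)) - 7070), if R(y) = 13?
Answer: 1015475226013462/7450675 ≈ 1.3629e+8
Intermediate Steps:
a(M) = 56 + M
(a(R(10)) - 19342)*((14844/(-18650) + 18242/(-19975)) - 7070) = ((56 + 13) - 19342)*((14844/(-18650) + 18242/(-19975)) - 7070) = (69 - 19342)*((14844*(-1/18650) + 18242*(-1/19975)) - 7070) = -19273*((-7422/9325 - 18242/19975) - 7070) = -19273*(-12734444/7450675 - 7070) = -19273*(-52689006694/7450675) = 1015475226013462/7450675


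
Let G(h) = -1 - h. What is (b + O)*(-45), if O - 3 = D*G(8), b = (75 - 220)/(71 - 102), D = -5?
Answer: -73485/31 ≈ -2370.5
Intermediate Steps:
b = 145/31 (b = -145/(-31) = -145*(-1/31) = 145/31 ≈ 4.6774)
O = 48 (O = 3 - 5*(-1 - 1*8) = 3 - 5*(-1 - 8) = 3 - 5*(-9) = 3 + 45 = 48)
(b + O)*(-45) = (145/31 + 48)*(-45) = (1633/31)*(-45) = -73485/31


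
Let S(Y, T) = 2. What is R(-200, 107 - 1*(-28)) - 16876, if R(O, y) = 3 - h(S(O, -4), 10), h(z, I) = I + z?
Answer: -16885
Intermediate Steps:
R(O, y) = -9 (R(O, y) = 3 - (10 + 2) = 3 - 1*12 = 3 - 12 = -9)
R(-200, 107 - 1*(-28)) - 16876 = -9 - 16876 = -16885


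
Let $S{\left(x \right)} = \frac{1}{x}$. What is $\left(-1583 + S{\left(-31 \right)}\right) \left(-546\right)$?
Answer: $\frac{26794404}{31} \approx 8.6434 \cdot 10^{5}$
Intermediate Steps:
$\left(-1583 + S{\left(-31 \right)}\right) \left(-546\right) = \left(-1583 + \frac{1}{-31}\right) \left(-546\right) = \left(-1583 - \frac{1}{31}\right) \left(-546\right) = \left(- \frac{49074}{31}\right) \left(-546\right) = \frac{26794404}{31}$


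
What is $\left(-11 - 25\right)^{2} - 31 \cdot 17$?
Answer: $769$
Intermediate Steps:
$\left(-11 - 25\right)^{2} - 31 \cdot 17 = \left(-36\right)^{2} - 527 = 1296 - 527 = 769$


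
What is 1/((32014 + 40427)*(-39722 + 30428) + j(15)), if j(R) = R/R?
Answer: -1/673266653 ≈ -1.4853e-9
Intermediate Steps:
j(R) = 1
1/((32014 + 40427)*(-39722 + 30428) + j(15)) = 1/((32014 + 40427)*(-39722 + 30428) + 1) = 1/(72441*(-9294) + 1) = 1/(-673266654 + 1) = 1/(-673266653) = -1/673266653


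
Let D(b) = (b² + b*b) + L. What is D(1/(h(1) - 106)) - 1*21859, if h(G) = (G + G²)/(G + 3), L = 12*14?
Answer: -965705003/44521 ≈ -21691.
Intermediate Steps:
L = 168
h(G) = (G + G²)/(3 + G)
D(b) = 168 + 2*b² (D(b) = (b² + b*b) + 168 = (b² + b²) + 168 = 2*b² + 168 = 168 + 2*b²)
D(1/(h(1) - 106)) - 1*21859 = (168 + 2*(1/(1*(1 + 1)/(3 + 1) - 106))²) - 1*21859 = (168 + 2*(1/(1*2/4 - 106))²) - 21859 = (168 + 2*(1/(1*(¼)*2 - 106))²) - 21859 = (168 + 2*(1/(½ - 106))²) - 21859 = (168 + 2*(1/(-211/2))²) - 21859 = (168 + 2*(-2/211)²) - 21859 = (168 + 2*(4/44521)) - 21859 = (168 + 8/44521) - 21859 = 7479536/44521 - 21859 = -965705003/44521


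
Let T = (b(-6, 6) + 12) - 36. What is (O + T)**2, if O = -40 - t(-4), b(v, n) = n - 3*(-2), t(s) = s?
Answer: 2304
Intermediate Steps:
b(v, n) = 6 + n (b(v, n) = n + 6 = 6 + n)
O = -36 (O = -40 - 1*(-4) = -40 + 4 = -36)
T = -12 (T = ((6 + 6) + 12) - 36 = (12 + 12) - 36 = 24 - 36 = -12)
(O + T)**2 = (-36 - 12)**2 = (-48)**2 = 2304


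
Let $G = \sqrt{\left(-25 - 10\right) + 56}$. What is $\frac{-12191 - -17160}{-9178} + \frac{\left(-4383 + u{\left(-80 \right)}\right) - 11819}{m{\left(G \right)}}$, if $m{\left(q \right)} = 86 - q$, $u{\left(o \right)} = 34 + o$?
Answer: $- \frac{12861322759}{67687750} - \frac{16248 \sqrt{21}}{7375} \approx -200.11$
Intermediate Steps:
$G = \sqrt{21}$ ($G = \sqrt{-35 + 56} = \sqrt{21} \approx 4.5826$)
$\frac{-12191 - -17160}{-9178} + \frac{\left(-4383 + u{\left(-80 \right)}\right) - 11819}{m{\left(G \right)}} = \frac{-12191 - -17160}{-9178} + \frac{\left(-4383 + \left(34 - 80\right)\right) - 11819}{86 - \sqrt{21}} = \left(-12191 + 17160\right) \left(- \frac{1}{9178}\right) + \frac{\left(-4383 - 46\right) - 11819}{86 - \sqrt{21}} = 4969 \left(- \frac{1}{9178}\right) + \frac{-4429 - 11819}{86 - \sqrt{21}} = - \frac{4969}{9178} - \frac{16248}{86 - \sqrt{21}}$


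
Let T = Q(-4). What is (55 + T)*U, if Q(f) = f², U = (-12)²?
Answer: 10224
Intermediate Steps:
U = 144
T = 16 (T = (-4)² = 16)
(55 + T)*U = (55 + 16)*144 = 71*144 = 10224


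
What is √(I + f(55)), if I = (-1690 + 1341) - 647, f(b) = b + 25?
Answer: 2*I*√229 ≈ 30.266*I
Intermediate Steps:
f(b) = 25 + b
I = -996 (I = -349 - 647 = -996)
√(I + f(55)) = √(-996 + (25 + 55)) = √(-996 + 80) = √(-916) = 2*I*√229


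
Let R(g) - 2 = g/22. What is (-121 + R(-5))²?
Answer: 6880129/484 ≈ 14215.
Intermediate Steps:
R(g) = 2 + g/22
(-121 + R(-5))² = (-121 + (2 + (1/22)*(-5)))² = (-121 + (2 - 5/22))² = (-121 + 39/22)² = (-2623/22)² = 6880129/484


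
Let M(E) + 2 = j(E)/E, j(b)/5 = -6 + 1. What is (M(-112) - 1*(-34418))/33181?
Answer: 3854617/3716272 ≈ 1.0372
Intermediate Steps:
j(b) = -25 (j(b) = 5*(-6 + 1) = 5*(-5) = -25)
M(E) = -2 - 25/E
(M(-112) - 1*(-34418))/33181 = ((-2 - 25/(-112)) - 1*(-34418))/33181 = ((-2 - 25*(-1/112)) + 34418)*(1/33181) = ((-2 + 25/112) + 34418)*(1/33181) = (-199/112 + 34418)*(1/33181) = (3854617/112)*(1/33181) = 3854617/3716272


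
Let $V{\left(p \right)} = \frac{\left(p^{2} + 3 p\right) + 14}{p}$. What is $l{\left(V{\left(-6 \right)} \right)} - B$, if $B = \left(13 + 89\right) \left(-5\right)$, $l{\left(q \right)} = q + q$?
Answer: $\frac{1498}{3} \approx 499.33$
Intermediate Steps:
$V{\left(p \right)} = \frac{14 + p^{2} + 3 p}{p}$
$l{\left(q \right)} = 2 q$
$B = -510$ ($B = 102 \left(-5\right) = -510$)
$l{\left(V{\left(-6 \right)} \right)} - B = 2 \left(3 - 6 + \frac{14}{-6}\right) - -510 = 2 \left(3 - 6 + 14 \left(- \frac{1}{6}\right)\right) + 510 = 2 \left(3 - 6 - \frac{7}{3}\right) + 510 = 2 \left(- \frac{16}{3}\right) + 510 = - \frac{32}{3} + 510 = \frac{1498}{3}$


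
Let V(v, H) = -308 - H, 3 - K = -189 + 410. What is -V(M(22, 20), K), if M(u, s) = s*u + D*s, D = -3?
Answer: 90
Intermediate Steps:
M(u, s) = -3*s + s*u (M(u, s) = s*u - 3*s = -3*s + s*u)
K = -218 (K = 3 - (-189 + 410) = 3 - 1*221 = 3 - 221 = -218)
-V(M(22, 20), K) = -(-308 - 1*(-218)) = -(-308 + 218) = -1*(-90) = 90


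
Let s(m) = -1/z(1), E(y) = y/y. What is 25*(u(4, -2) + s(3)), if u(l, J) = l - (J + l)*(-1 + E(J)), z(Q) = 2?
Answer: 175/2 ≈ 87.500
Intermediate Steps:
E(y) = 1
s(m) = -1/2
u(l, J) = l (u(l, J) = l - (J + l)*(-1 + 1) = l - (J + l)*0 = l - 1*0 = l + 0 = l)
25*(u(4, -2) + s(3)) = 25*(4 - 1/2) = 25*(7/2) = 175/2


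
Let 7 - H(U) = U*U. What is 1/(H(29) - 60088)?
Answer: -1/60922 ≈ -1.6414e-5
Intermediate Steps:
H(U) = 7 - U**2 (H(U) = 7 - U*U = 7 - U**2)
1/(H(29) - 60088) = 1/((7 - 1*29**2) - 60088) = 1/((7 - 1*841) - 60088) = 1/((7 - 841) - 60088) = 1/(-834 - 60088) = 1/(-60922) = -1/60922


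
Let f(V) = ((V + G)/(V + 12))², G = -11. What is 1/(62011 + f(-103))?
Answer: 8281/513526087 ≈ 1.6126e-5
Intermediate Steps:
f(V) = (-11 + V)²/(12 + V)² (f(V) = ((V - 11)/(V + 12))² = ((-11 + V)/(12 + V))² = (-11 + V)²/(12 + V)²)
1/(62011 + f(-103)) = 1/(62011 + (-11 - 103)²/(12 - 103)²) = 1/(62011 + (-114)²/(-91)²) = 1/(62011 + 12996*(1/8281)) = 1/(62011 + 12996/8281) = 1/(513526087/8281) = 8281/513526087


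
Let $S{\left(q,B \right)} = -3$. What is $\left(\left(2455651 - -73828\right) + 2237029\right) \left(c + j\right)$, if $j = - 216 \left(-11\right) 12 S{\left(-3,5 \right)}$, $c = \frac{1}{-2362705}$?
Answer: $- \frac{963293796980965548}{2362705} \approx -4.0771 \cdot 10^{11}$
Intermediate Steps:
$c = - \frac{1}{2362705} \approx -4.2324 \cdot 10^{-7}$
$j = -85536$ ($j = - 216 \left(-11\right) 12 \left(-3\right) = - 216 \left(\left(-132\right) \left(-3\right)\right) = \left(-216\right) 396 = -85536$)
$\left(\left(2455651 - -73828\right) + 2237029\right) \left(c + j\right) = \left(\left(2455651 - -73828\right) + 2237029\right) \left(- \frac{1}{2362705} - 85536\right) = \left(\left(2455651 + 73828\right) + 2237029\right) \left(- \frac{202096334881}{2362705}\right) = \left(2529479 + 2237029\right) \left(- \frac{202096334881}{2362705}\right) = 4766508 \left(- \frac{202096334881}{2362705}\right) = - \frac{963293796980965548}{2362705}$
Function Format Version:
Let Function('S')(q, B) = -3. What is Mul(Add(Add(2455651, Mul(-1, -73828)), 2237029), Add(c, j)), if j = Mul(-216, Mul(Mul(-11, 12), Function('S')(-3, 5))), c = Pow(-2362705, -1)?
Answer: Rational(-963293796980965548, 2362705) ≈ -4.0771e+11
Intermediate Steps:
c = Rational(-1, 2362705) ≈ -4.2324e-7
j = -85536 (j = Mul(-216, Mul(Mul(-11, 12), -3)) = Mul(-216, Mul(-132, -3)) = Mul(-216, 396) = -85536)
Mul(Add(Add(2455651, Mul(-1, -73828)), 2237029), Add(c, j)) = Mul(Add(Add(2455651, Mul(-1, -73828)), 2237029), Add(Rational(-1, 2362705), -85536)) = Mul(Add(Add(2455651, 73828), 2237029), Rational(-202096334881, 2362705)) = Mul(Add(2529479, 2237029), Rational(-202096334881, 2362705)) = Mul(4766508, Rational(-202096334881, 2362705)) = Rational(-963293796980965548, 2362705)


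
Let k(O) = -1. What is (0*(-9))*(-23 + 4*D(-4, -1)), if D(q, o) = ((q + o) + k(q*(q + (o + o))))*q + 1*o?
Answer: 0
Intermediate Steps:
D(q, o) = o + q*(-1 + o + q) (D(q, o) = ((q + o) - 1)*q + 1*o = ((o + q) - 1)*q + o = (-1 + o + q)*q + o = q*(-1 + o + q) + o = o + q*(-1 + o + q))
(0*(-9))*(-23 + 4*D(-4, -1)) = (0*(-9))*(-23 + 4*(-1 + (-4)**2 - 1*(-4) - 1*(-4))) = 0*(-23 + 4*(-1 + 16 + 4 + 4)) = 0*(-23 + 4*23) = 0*(-23 + 92) = 0*69 = 0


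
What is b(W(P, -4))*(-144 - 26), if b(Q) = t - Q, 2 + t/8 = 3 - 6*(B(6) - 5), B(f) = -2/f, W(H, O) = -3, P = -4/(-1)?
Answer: -45390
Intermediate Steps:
P = 4 (P = -4*(-1) = 4)
t = 264 (t = -16 + 8*(3 - 6*(-2/6 - 5)) = -16 + 8*(3 - 6*(-2*1/6 - 5)) = -16 + 8*(3 - 6*(-1/3 - 5)) = -16 + 8*(3 - 6*(-16)/3) = -16 + 8*(3 - 1*(-32)) = -16 + 8*(3 + 32) = -16 + 8*35 = -16 + 280 = 264)
b(Q) = 264 - Q
b(W(P, -4))*(-144 - 26) = (264 - 1*(-3))*(-144 - 26) = (264 + 3)*(-170) = 267*(-170) = -45390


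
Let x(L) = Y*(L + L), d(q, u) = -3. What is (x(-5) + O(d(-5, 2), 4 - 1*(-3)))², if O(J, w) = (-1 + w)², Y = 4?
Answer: 16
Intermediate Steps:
x(L) = 8*L (x(L) = 4*(L + L) = 4*(2*L) = 8*L)
(x(-5) + O(d(-5, 2), 4 - 1*(-3)))² = (8*(-5) + (-1 + (4 - 1*(-3)))²)² = (-40 + (-1 + (4 + 3))²)² = (-40 + (-1 + 7)²)² = (-40 + 6²)² = (-40 + 36)² = (-4)² = 16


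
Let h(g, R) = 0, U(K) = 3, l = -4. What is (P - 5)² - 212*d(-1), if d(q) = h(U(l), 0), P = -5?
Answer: 100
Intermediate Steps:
d(q) = 0
(P - 5)² - 212*d(-1) = (-5 - 5)² - 212*0 = (-10)² + 0 = 100 + 0 = 100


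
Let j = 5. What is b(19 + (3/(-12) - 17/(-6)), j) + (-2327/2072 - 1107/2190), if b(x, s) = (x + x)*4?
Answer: 388058123/2268840 ≈ 171.04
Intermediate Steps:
b(x, s) = 8*x (b(x, s) = (2*x)*4 = 8*x)
b(19 + (3/(-12) - 17/(-6)), j) + (-2327/2072 - 1107/2190) = 8*(19 + (3/(-12) - 17/(-6))) + (-2327/2072 - 1107/2190) = 8*(19 + (3*(-1/12) - 17*(-1/6))) + (-2327*1/2072 - 1107*1/2190) = 8*(19 + (-1/4 + 17/6)) + (-2327/2072 - 369/730) = 8*(19 + 31/12) - 1231639/756280 = 8*(259/12) - 1231639/756280 = 518/3 - 1231639/756280 = 388058123/2268840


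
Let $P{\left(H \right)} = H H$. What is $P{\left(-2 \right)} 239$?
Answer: $956$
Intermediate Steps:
$P{\left(H \right)} = H^{2}$
$P{\left(-2 \right)} 239 = \left(-2\right)^{2} \cdot 239 = 4 \cdot 239 = 956$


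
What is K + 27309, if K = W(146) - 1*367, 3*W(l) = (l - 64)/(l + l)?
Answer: 11800637/438 ≈ 26942.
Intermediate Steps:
W(l) = (-64 + l)/(6*l) (W(l) = ((l - 64)/(l + l))/3 = ((-64 + l)/((2*l)))/3 = ((-64 + l)*(1/(2*l)))/3 = ((-64 + l)/(2*l))/3 = (-64 + l)/(6*l))
K = -160705/438 (K = (⅙)*(-64 + 146)/146 - 1*367 = (⅙)*(1/146)*82 - 367 = 41/438 - 367 = -160705/438 ≈ -366.91)
K + 27309 = -160705/438 + 27309 = 11800637/438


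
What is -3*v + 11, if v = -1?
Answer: 14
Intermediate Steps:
-3*v + 11 = -3*(-1) + 11 = 3 + 11 = 14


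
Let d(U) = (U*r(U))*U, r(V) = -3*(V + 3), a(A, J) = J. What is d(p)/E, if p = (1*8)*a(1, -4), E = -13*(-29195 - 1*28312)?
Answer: 1024/8593 ≈ 0.11917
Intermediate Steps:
E = 747591 (E = -13*(-29195 - 28312) = -13*(-57507) = 747591)
p = -32 (p = (1*8)*(-4) = 8*(-4) = -32)
r(V) = -9 - 3*V (r(V) = -3*(3 + V) = -9 - 3*V)
d(U) = U**2*(-9 - 3*U) (d(U) = (U*(-9 - 3*U))*U = U**2*(-9 - 3*U))
d(p)/E = (3*(-32)**2*(-3 - 1*(-32)))/747591 = (3*1024*(-3 + 32))*(1/747591) = (3*1024*29)*(1/747591) = 89088*(1/747591) = 1024/8593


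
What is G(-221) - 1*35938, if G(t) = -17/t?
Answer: -467193/13 ≈ -35938.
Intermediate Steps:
G(-221) - 1*35938 = -17/(-221) - 1*35938 = -17*(-1/221) - 35938 = 1/13 - 35938 = -467193/13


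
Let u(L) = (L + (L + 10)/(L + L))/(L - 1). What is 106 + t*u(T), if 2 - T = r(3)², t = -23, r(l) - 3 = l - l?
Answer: 9549/112 ≈ 85.259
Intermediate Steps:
r(l) = 3 (r(l) = 3 + (l - l) = 3 + 0 = 3)
T = -7 (T = 2 - 1*3² = 2 - 1*9 = 2 - 9 = -7)
u(L) = (L + (10 + L)/(2*L))/(-1 + L) (u(L) = (L + (10 + L)/((2*L)))/(-1 + L) = (L + (10 + L)*(1/(2*L)))/(-1 + L) = (L + (10 + L)/(2*L))/(-1 + L))
106 + t*u(T) = 106 - 23*(5 + (-7)² + (½)*(-7))/((-7)*(-1 - 7)) = 106 - (-23)*(5 + 49 - 7/2)/(7*(-8)) = 106 - (-23)*(-1)*101/(7*8*2) = 106 - 23*101/112 = 106 - 2323/112 = 9549/112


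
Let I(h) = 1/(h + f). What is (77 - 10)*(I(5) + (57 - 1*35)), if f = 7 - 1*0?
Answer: 17755/12 ≈ 1479.6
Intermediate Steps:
f = 7 (f = 7 + 0 = 7)
I(h) = 1/(7 + h) (I(h) = 1/(h + 7) = 1/(7 + h))
(77 - 10)*(I(5) + (57 - 1*35)) = (77 - 10)*(1/(7 + 5) + (57 - 1*35)) = 67*(1/12 + (57 - 35)) = 67*(1/12 + 22) = 67*(265/12) = 17755/12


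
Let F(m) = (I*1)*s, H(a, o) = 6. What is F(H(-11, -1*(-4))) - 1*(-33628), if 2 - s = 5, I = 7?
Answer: 33607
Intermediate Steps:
s = -3 (s = 2 - 1*5 = 2 - 5 = -3)
F(m) = -21 (F(m) = (7*1)*(-3) = 7*(-3) = -21)
F(H(-11, -1*(-4))) - 1*(-33628) = -21 - 1*(-33628) = -21 + 33628 = 33607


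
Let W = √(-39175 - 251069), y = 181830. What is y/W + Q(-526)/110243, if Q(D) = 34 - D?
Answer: 80/15749 - 1595*I*√201/67 ≈ 0.0050797 - 337.51*I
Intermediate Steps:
W = 38*I*√201 (W = √(-290244) = 38*I*√201 ≈ 538.74*I)
y/W + Q(-526)/110243 = 181830/((38*I*√201)) + (34 - 1*(-526))/110243 = 181830*(-I*√201/7638) + (34 + 526)*(1/110243) = -1595*I*√201/67 + 560*(1/110243) = -1595*I*√201/67 + 80/15749 = 80/15749 - 1595*I*√201/67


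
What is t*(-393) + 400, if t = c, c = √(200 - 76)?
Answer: 400 - 786*√31 ≈ -3976.3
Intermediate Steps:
c = 2*√31 (c = √124 = 2*√31 ≈ 11.136)
t = 2*√31 ≈ 11.136
t*(-393) + 400 = (2*√31)*(-393) + 400 = -786*√31 + 400 = 400 - 786*√31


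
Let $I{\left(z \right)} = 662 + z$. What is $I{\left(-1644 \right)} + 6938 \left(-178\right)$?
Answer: $-1235946$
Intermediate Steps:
$I{\left(-1644 \right)} + 6938 \left(-178\right) = \left(662 - 1644\right) + 6938 \left(-178\right) = -982 - 1234964 = -1235946$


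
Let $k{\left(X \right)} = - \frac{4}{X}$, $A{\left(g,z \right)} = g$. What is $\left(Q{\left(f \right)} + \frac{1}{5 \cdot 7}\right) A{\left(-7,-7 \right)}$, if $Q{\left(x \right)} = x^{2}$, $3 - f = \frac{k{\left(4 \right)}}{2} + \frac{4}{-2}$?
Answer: $- \frac{4239}{20} \approx -211.95$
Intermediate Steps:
$f = \frac{11}{2}$ ($f = 3 - \left(\frac{\left(-4\right) \frac{1}{4}}{2} + \frac{4}{-2}\right) = 3 - \left(\left(-4\right) \frac{1}{4} \cdot \frac{1}{2} + 4 \left(- \frac{1}{2}\right)\right) = 3 - \left(\left(-1\right) \frac{1}{2} - 2\right) = 3 - \left(- \frac{1}{2} - 2\right) = 3 - - \frac{5}{2} = 3 + \frac{5}{2} = \frac{11}{2} \approx 5.5$)
$\left(Q{\left(f \right)} + \frac{1}{5 \cdot 7}\right) A{\left(-7,-7 \right)} = \left(\left(\frac{11}{2}\right)^{2} + \frac{1}{5 \cdot 7}\right) \left(-7\right) = \left(\frac{121}{4} + \frac{1}{35}\right) \left(-7\right) = \frac{4239}{140} \left(-7\right) = - \frac{4239}{20}$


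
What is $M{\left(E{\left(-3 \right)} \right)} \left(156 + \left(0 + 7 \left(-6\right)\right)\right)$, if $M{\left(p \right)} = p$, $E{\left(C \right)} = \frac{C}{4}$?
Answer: $- \frac{171}{2} \approx -85.5$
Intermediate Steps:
$E{\left(C \right)} = \frac{C}{4}$ ($E{\left(C \right)} = C \frac{1}{4} = \frac{C}{4}$)
$M{\left(E{\left(-3 \right)} \right)} \left(156 + \left(0 + 7 \left(-6\right)\right)\right) = \frac{1}{4} \left(-3\right) \left(156 + \left(0 + 7 \left(-6\right)\right)\right) = - \frac{3 \left(156 + \left(0 - 42\right)\right)}{4} = - \frac{3 \left(156 - 42\right)}{4} = \left(- \frac{3}{4}\right) 114 = - \frac{171}{2}$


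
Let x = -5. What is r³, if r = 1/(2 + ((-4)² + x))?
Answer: 1/2197 ≈ 0.00045517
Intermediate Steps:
r = 1/13 (r = 1/(2 + ((-4)² - 5)) = 1/(2 + (16 - 5)) = 1/(2 + 11) = 1/13 ≈ 0.076923)
r³ = (1/13)³ = 1/2197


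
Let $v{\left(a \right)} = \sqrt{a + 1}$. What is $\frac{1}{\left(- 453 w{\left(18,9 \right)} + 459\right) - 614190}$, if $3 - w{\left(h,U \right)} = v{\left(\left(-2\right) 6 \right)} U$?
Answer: $- \frac{205030}{126172849773} - \frac{453 i \sqrt{11}}{42057616591} \approx -1.625 \cdot 10^{-6} - 3.5723 \cdot 10^{-8} i$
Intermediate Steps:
$v{\left(a \right)} = \sqrt{1 + a}$
$w{\left(h,U \right)} = 3 - i U \sqrt{11}$ ($w{\left(h,U \right)} = 3 - \sqrt{1 - 12} U = 3 - \sqrt{-11} U = 3 - i \sqrt{11} U = 3 - i U \sqrt{11}$)
$\frac{1}{\left(- 453 w{\left(18,9 \right)} + 459\right) - 614190} = \frac{1}{\left(- 453 \left(3 - i 9 \sqrt{11}\right) + 459\right) - 614190} = \frac{1}{\left(- 453 \left(3 - 9 i \sqrt{11}\right) + 459\right) - 614190} = \frac{1}{\left(\left(-1359 + 4077 i \sqrt{11}\right) + 459\right) - 614190} = \frac{1}{\left(-900 + 4077 i \sqrt{11}\right) - 614190} = \frac{1}{-615090 + 4077 i \sqrt{11}}$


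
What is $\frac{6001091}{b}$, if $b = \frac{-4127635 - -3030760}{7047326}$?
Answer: $- \frac{3253203433282}{84375} \approx -3.8556 \cdot 10^{7}$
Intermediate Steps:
$b = - \frac{84375}{542102}$ ($b = \left(-4127635 + 3030760\right) \frac{1}{7047326} = \left(-1096875\right) \frac{1}{7047326} = - \frac{84375}{542102} \approx -0.15564$)
$\frac{6001091}{b} = \frac{6001091}{- \frac{84375}{542102}} = 6001091 \left(- \frac{542102}{84375}\right) = - \frac{3253203433282}{84375}$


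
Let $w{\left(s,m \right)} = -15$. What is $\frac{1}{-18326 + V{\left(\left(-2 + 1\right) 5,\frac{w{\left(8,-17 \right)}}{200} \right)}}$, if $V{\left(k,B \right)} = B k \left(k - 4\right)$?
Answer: $- \frac{8}{146635} \approx -5.4557 \cdot 10^{-5}$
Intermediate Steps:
$V{\left(k,B \right)} = B k \left(-4 + k\right)$
$\frac{1}{-18326 + V{\left(\left(-2 + 1\right) 5,\frac{w{\left(8,-17 \right)}}{200} \right)}} = \frac{1}{-18326 + - \frac{15}{200} \left(-2 + 1\right) 5 \left(-4 + \left(-2 + 1\right) 5\right)} = \frac{1}{-18326 + \left(-15\right) \frac{1}{200} \left(\left(-1\right) 5\right) \left(-4 - 5\right)} = \frac{1}{-18326 - - \frac{3 \left(-4 - 5\right)}{8}} = \frac{1}{-18326 - \left(- \frac{3}{8}\right) \left(-9\right)} = \frac{1}{-18326 - \frac{27}{8}} = \frac{1}{- \frac{146635}{8}} = - \frac{8}{146635}$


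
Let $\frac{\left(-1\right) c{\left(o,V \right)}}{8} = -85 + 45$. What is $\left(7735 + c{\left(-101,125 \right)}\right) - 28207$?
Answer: $-20152$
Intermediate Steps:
$c{\left(o,V \right)} = 320$ ($c{\left(o,V \right)} = - 8 \left(-85 + 45\right) = \left(-8\right) \left(-40\right) = 320$)
$\left(7735 + c{\left(-101,125 \right)}\right) - 28207 = \left(7735 + 320\right) - 28207 = 8055 - 28207 = -20152$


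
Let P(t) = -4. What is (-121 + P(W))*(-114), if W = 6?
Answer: 14250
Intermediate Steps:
(-121 + P(W))*(-114) = (-121 - 4)*(-114) = -125*(-114) = 14250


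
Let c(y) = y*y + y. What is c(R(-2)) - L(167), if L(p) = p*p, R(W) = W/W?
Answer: -27887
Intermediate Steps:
R(W) = 1
L(p) = p²
c(y) = y + y² (c(y) = y² + y = y + y²)
c(R(-2)) - L(167) = 1*(1 + 1) - 1*167² = 1*2 - 1*27889 = 2 - 27889 = -27887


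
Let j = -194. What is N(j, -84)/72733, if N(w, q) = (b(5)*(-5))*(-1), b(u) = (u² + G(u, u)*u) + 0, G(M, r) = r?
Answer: 250/72733 ≈ 0.0034372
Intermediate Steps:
b(u) = 2*u² (b(u) = (u² + u*u) + 0 = (u² + u²) + 0 = 2*u² + 0 = 2*u²)
N(w, q) = 250 (N(w, q) = ((2*5²)*(-5))*(-1) = ((2*25)*(-5))*(-1) = (50*(-5))*(-1) = -250*(-1) = 250)
N(j, -84)/72733 = 250/72733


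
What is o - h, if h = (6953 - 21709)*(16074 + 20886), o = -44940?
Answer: 545336820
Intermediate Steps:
h = -545381760 (h = -14756*36960 = -545381760)
o - h = -44940 - 1*(-545381760) = -44940 + 545381760 = 545336820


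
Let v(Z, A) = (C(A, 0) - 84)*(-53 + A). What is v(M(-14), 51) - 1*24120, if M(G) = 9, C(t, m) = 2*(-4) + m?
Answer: -23936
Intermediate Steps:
C(t, m) = -8 + m
v(Z, A) = 4876 - 92*A (v(Z, A) = ((-8 + 0) - 84)*(-53 + A) = (-8 - 84)*(-53 + A) = -92*(-53 + A) = 4876 - 92*A)
v(M(-14), 51) - 1*24120 = (4876 - 92*51) - 1*24120 = (4876 - 4692) - 24120 = 184 - 24120 = -23936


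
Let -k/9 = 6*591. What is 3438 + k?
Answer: -28476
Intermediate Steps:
k = -31914 (k = -54*591 = -9*3546 = -31914)
3438 + k = 3438 - 31914 = -28476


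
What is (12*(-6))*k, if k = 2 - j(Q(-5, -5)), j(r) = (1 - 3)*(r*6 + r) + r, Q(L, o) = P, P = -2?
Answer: 1728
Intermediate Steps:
Q(L, o) = -2
j(r) = -13*r (j(r) = -2*(6*r + r) + r = -14*r + r = -13*r)
k = -24 (k = 2 - (-13)*(-2) = 2 - 1*26 = 2 - 26 = -24)
(12*(-6))*k = (12*(-6))*(-24) = -72*(-24) = 1728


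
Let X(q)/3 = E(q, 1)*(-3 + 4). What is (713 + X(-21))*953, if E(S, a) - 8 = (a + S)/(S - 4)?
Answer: 3523241/5 ≈ 7.0465e+5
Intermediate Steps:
E(S, a) = 8 + (S + a)/(-4 + S) (E(S, a) = 8 + (a + S)/(S - 4) = 8 + (S + a)/(-4 + S))
X(q) = 3*(-31 + 9*q)/(-4 + q) (X(q) = 3*(((-32 + 1 + 9*q)/(-4 + q))*(-3 + 4)) = 3*(((-31 + 9*q)/(-4 + q))*1) = 3*((-31 + 9*q)/(-4 + q)) = 3*(-31 + 9*q)/(-4 + q))
(713 + X(-21))*953 = (713 + 3*(-31 + 9*(-21))/(-4 - 21))*953 = (713 + 3*(-31 - 189)/(-25))*953 = (713 + 3*(-1/25)*(-220))*953 = (713 + 132/5)*953 = (3697/5)*953 = 3523241/5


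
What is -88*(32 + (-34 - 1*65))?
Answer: 5896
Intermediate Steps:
-88*(32 + (-34 - 1*65)) = -88*(32 + (-34 - 65)) = -88*(32 - 99) = -88*(-67) = 5896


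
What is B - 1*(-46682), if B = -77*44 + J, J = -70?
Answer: 43224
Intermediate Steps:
B = -3458 (B = -77*44 - 70 = -3388 - 70 = -3458)
B - 1*(-46682) = -3458 - 1*(-46682) = -3458 + 46682 = 43224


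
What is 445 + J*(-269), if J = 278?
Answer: -74337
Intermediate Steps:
445 + J*(-269) = 445 + 278*(-269) = 445 - 74782 = -74337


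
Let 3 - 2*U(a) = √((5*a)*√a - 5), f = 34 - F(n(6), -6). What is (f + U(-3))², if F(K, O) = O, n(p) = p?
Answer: (83 - √5*√(-1 - 3*I*√3))²/4 ≈ 1585.1 + 158.09*I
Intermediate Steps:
f = 40 (f = 34 - 1*(-6) = 34 + 6 = 40)
U(a) = 3/2 - √(-5 + 5*a^(3/2))/2 (U(a) = 3/2 - √((5*a)*√a - 5)/2 = 3/2 - √(5*a^(3/2) - 5)/2 = 3/2 - √(-5 + 5*a^(3/2))/2)
(f + U(-3))² = (40 + (3/2 - √(-5 + 5*(-3)^(3/2))/2))² = (40 + (3/2 - √(-5 + 5*(-3*I*√3))/2))² = (40 + (3/2 - √(-5 - 15*I*√3)/2))² = (83/2 - √(-5 - 15*I*√3)/2)²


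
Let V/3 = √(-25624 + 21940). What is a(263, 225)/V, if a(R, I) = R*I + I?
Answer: -3300*I*√921/307 ≈ -326.22*I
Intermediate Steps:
a(R, I) = I + I*R (a(R, I) = I*R + I = I + I*R)
V = 6*I*√921 (V = 3*√(-25624 + 21940) = 3*√(-3684) = 3*(2*I*√921) = 6*I*√921 ≈ 182.09*I)
a(263, 225)/V = (225*(1 + 263))/((6*I*√921)) = (225*264)*(-I*√921/5526) = 59400*(-I*√921/5526) = -3300*I*√921/307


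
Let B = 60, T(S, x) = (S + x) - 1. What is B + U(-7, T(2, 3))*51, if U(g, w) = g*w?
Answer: -1368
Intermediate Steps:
T(S, x) = -1 + S + x
B + U(-7, T(2, 3))*51 = 60 - 7*(-1 + 2 + 3)*51 = 60 - 7*4*51 = 60 - 28*51 = 60 - 1428 = -1368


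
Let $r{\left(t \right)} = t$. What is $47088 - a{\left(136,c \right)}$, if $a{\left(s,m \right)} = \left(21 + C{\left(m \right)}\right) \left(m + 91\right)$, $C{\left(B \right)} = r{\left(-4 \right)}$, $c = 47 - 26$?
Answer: $45184$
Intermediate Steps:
$c = 21$
$C{\left(B \right)} = -4$
$a{\left(s,m \right)} = 1547 + 17 m$ ($a{\left(s,m \right)} = \left(21 - 4\right) \left(m + 91\right) = 17 \left(91 + m\right) = 1547 + 17 m$)
$47088 - a{\left(136,c \right)} = 47088 - \left(1547 + 17 \cdot 21\right) = 47088 - \left(1547 + 357\right) = 47088 - 1904 = 45184$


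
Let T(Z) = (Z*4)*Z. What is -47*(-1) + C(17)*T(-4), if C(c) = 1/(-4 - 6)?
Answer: 203/5 ≈ 40.600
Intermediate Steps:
T(Z) = 4*Z² (T(Z) = (4*Z)*Z = 4*Z²)
C(c) = -⅒ (C(c) = 1/(-10) = -⅒)
-47*(-1) + C(17)*T(-4) = -47*(-1) - 2*(-4)²/5 = 47 - 2*16/5 = 47 - ⅒*64 = 47 - 32/5 = 203/5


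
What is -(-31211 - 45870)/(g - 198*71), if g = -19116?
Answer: -77081/33174 ≈ -2.3235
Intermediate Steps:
-(-31211 - 45870)/(g - 198*71) = -(-31211 - 45870)/(-19116 - 198*71) = -(-77081)/(-19116 - 14058) = -(-77081)/(-33174) = -(-77081)*(-1)/33174 = -1*77081/33174 = -77081/33174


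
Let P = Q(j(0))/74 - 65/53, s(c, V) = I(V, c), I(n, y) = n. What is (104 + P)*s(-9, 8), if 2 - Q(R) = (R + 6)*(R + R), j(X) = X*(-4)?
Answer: 1612736/1961 ≈ 822.41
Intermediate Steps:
s(c, V) = V
j(X) = -4*X
Q(R) = 2 - 2*R*(6 + R) (Q(R) = 2 - (R + 6)*(R + R) = 2 - (6 + R)*2*R = 2 - 2*R*(6 + R))
P = -2352/1961 (P = (2 - (-48)*0 - 2*(-4*0)²)/74 - 65/53 = (2 - 12*0 - 2*0²)*(1/74) - 65*1/53 = (2 + 0 - 2*0)*(1/74) - 65/53 = (2 + 0 + 0)*(1/74) - 65/53 = 2*(1/74) - 65/53 = 1/37 - 65/53 = -2352/1961 ≈ -1.1994)
(104 + P)*s(-9, 8) = (104 - 2352/1961)*8 = (201592/1961)*8 = 1612736/1961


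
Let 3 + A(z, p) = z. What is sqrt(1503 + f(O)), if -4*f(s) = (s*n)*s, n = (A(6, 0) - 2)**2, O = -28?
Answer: sqrt(1307) ≈ 36.152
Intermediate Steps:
A(z, p) = -3 + z
n = 1 (n = ((-3 + 6) - 2)**2 = (3 - 2)**2 = 1**2 = 1)
f(s) = -s**2/4 (f(s) = -s*1*s/4 = -s*s/4 = -s**2/4)
sqrt(1503 + f(O)) = sqrt(1503 - 1/4*(-28)**2) = sqrt(1503 - 1/4*784) = sqrt(1503 - 196) = sqrt(1307)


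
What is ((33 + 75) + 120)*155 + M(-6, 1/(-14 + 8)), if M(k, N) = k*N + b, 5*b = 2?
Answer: 176707/5 ≈ 35341.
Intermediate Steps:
b = 2/5 (b = (1/5)*2 = 2/5 ≈ 0.40000)
M(k, N) = 2/5 + N*k (M(k, N) = k*N + 2/5 = N*k + 2/5 = 2/5 + N*k)
((33 + 75) + 120)*155 + M(-6, 1/(-14 + 8)) = ((33 + 75) + 120)*155 + (2/5 - 6/(-14 + 8)) = (108 + 120)*155 + (2/5 - 6/(-6)) = 228*155 + (2/5 - 1/6*(-6)) = 35340 + (2/5 + 1) = 35340 + 7/5 = 176707/5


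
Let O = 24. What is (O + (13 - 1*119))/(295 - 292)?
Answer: -82/3 ≈ -27.333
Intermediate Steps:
(O + (13 - 1*119))/(295 - 292) = (24 + (13 - 1*119))/(295 - 292) = (24 + (13 - 119))/3 = (24 - 106)*(⅓) = -82*⅓ = -82/3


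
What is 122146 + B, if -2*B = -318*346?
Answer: 177160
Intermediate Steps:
B = 55014 (B = -(-159)*346 = -½*(-110028) = 55014)
122146 + B = 122146 + 55014 = 177160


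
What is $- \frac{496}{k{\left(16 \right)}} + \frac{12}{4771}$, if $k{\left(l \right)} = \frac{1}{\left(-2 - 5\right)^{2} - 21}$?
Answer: $- \frac{66259636}{4771} \approx -13888.0$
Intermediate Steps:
$k{\left(l \right)} = \frac{1}{28}$ ($k{\left(l \right)} = \frac{1}{\left(-7\right)^{2} - 21} = \frac{1}{49 - 21} = \frac{1}{28}$)
$- \frac{496}{k{\left(16 \right)}} + \frac{12}{4771} = - 496 \frac{1}{\frac{1}{28}} + \frac{12}{4771} = \left(-496\right) 28 + 12 \cdot \frac{1}{4771} = -13888 + \frac{12}{4771} = - \frac{66259636}{4771}$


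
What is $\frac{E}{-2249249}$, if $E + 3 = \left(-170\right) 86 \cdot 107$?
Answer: $\frac{1564343}{2249249} \approx 0.6955$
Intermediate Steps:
$E = -1564343$ ($E = -3 + \left(-170\right) 86 \cdot 107 = -3 - 1564340 = -1564343$)
$\frac{E}{-2249249} = - \frac{1564343}{-2249249} = \left(-1564343\right) \left(- \frac{1}{2249249}\right) = \frac{1564343}{2249249}$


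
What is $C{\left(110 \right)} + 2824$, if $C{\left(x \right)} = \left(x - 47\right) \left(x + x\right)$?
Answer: $16684$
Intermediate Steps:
$C{\left(x \right)} = 2 x \left(-47 + x\right)$ ($C{\left(x \right)} = \left(-47 + x\right) 2 x = 2 x \left(-47 + x\right)$)
$C{\left(110 \right)} + 2824 = 2 \cdot 110 \left(-47 + 110\right) + 2824 = 2 \cdot 110 \cdot 63 + 2824 = 13860 + 2824 = 16684$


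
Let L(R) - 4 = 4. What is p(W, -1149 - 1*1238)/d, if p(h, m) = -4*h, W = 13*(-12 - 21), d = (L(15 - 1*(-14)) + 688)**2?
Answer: 143/40368 ≈ 0.0035424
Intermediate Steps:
L(R) = 8 (L(R) = 4 + 4 = 8)
d = 484416 (d = (8 + 688)**2 = 696**2 = 484416)
W = -429 (W = 13*(-33) = -429)
p(W, -1149 - 1*1238)/d = -4*(-429)/484416 = 1716*(1/484416) = 143/40368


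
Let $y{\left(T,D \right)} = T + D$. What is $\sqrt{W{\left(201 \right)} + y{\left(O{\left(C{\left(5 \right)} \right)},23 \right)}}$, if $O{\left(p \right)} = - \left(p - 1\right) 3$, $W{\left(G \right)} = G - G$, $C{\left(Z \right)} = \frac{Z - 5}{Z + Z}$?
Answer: $\sqrt{26} \approx 5.099$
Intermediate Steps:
$C{\left(Z \right)} = \frac{-5 + Z}{2 Z}$
$W{\left(G \right)} = 0$
$O{\left(p \right)} = 3 - 3 p$ ($O{\left(p \right)} = - \left(-1 + p\right) 3 = - (-3 + 3 p) = 3 - 3 p$)
$y{\left(T,D \right)} = D + T$
$\sqrt{W{\left(201 \right)} + y{\left(O{\left(C{\left(5 \right)} \right)},23 \right)}} = \sqrt{0 + \left(23 + \left(3 - 3 \frac{-5 + 5}{2 \cdot 5}\right)\right)} = \sqrt{0 + \left(23 + \left(3 - 3 \cdot \frac{1}{2} \cdot \frac{1}{5} \cdot 0\right)\right)} = \sqrt{0 + \left(23 + \left(3 - 0\right)\right)} = \sqrt{0 + \left(23 + \left(3 + 0\right)\right)} = \sqrt{0 + \left(23 + 3\right)} = \sqrt{0 + 26} = \sqrt{26}$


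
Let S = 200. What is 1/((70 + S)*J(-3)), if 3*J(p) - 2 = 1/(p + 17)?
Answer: 7/1305 ≈ 0.0053640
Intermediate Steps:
J(p) = 2/3 + 1/(3*(17 + p)) (J(p) = 2/3 + 1/(3*(p + 17)) = 2/3 + 1/(3*(17 + p)))
1/((70 + S)*J(-3)) = 1/((70 + 200)*((35 + 2*(-3))/(3*(17 - 3)))) = 1/(270*((1/3)*(35 - 6)/14)) = 1/(270*((1/3)*(1/14)*29)) = 1/(270*(29/42)) = 1/(1305/7) = 7/1305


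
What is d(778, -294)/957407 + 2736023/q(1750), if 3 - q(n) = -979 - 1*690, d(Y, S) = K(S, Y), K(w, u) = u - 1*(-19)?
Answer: 238135354995/145525864 ≈ 1636.4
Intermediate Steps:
K(w, u) = 19 + u (K(w, u) = u + 19 = 19 + u)
d(Y, S) = 19 + Y
q(n) = 1672 (q(n) = 3 - (-979 - 1*690) = 3 - (-979 - 690) = 3 - 1*(-1669) = 3 + 1669 = 1672)
d(778, -294)/957407 + 2736023/q(1750) = (19 + 778)/957407 + 2736023/1672 = 797*(1/957407) + 2736023*(1/1672) = 797/957407 + 2736023/1672 = 238135354995/145525864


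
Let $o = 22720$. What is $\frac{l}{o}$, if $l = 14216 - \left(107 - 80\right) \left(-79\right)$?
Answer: $\frac{16349}{22720} \approx 0.71959$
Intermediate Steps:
$l = 16349$ ($l = 14216 - 27 \left(-79\right) = 14216 - -2133 = 14216 + 2133 = 16349$)
$\frac{l}{o} = \frac{16349}{22720}$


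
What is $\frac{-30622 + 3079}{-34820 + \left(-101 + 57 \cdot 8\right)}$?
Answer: $\frac{27543}{34465} \approx 0.79916$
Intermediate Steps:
$\frac{-30622 + 3079}{-34820 + \left(-101 + 57 \cdot 8\right)} = - \frac{27543}{-34820 + \left(-101 + 456\right)} = - \frac{27543}{-34820 + 355} = - \frac{27543}{-34465} = \left(-27543\right) \left(- \frac{1}{34465}\right) = \frac{27543}{34465}$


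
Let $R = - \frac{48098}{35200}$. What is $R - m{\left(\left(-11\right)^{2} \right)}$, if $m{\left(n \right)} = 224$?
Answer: $- \frac{3966449}{17600} \approx -225.37$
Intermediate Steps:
$R = - \frac{24049}{17600}$ ($R = \left(-48098\right) \frac{1}{35200} = - \frac{24049}{17600} \approx -1.3664$)
$R - m{\left(\left(-11\right)^{2} \right)} = - \frac{24049}{17600} - 224 = - \frac{3966449}{17600}$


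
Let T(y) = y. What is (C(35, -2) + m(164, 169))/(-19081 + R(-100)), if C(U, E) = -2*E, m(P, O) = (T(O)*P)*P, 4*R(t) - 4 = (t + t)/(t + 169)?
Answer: -156817266/658285 ≈ -238.22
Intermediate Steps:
R(t) = 1 + t/(2*(169 + t)) (R(t) = 1 + ((t + t)/(t + 169))/4 = 1 + ((2*t)/(169 + t))/4 = 1 + (2*t/(169 + t))/4 = 1 + t/(2*(169 + t)))
m(P, O) = O*P² (m(P, O) = (O*P)*P = O*P²)
(C(35, -2) + m(164, 169))/(-19081 + R(-100)) = (-2*(-2) + 169*164²)/(-19081 + (338 + 3*(-100))/(2*(169 - 100))) = (4 + 169*26896)/(-19081 + (½)*(338 - 300)/69) = (4 + 4545424)/(-19081 + (½)*(1/69)*38) = 4545428/(-19081 + 19/69) = 4545428/(-1316570/69) = 4545428*(-69/1316570) = -156817266/658285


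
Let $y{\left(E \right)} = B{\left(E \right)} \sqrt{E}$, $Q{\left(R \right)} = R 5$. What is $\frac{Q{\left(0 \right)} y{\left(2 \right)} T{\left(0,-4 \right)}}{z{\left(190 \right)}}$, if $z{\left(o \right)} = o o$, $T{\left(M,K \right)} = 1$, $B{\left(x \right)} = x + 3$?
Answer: $0$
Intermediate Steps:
$B{\left(x \right)} = 3 + x$
$z{\left(o \right)} = o^{2}$
$Q{\left(R \right)} = 5 R$
$y{\left(E \right)} = \sqrt{E} \left(3 + E\right)$ ($y{\left(E \right)} = \left(3 + E\right) \sqrt{E} = \sqrt{E} \left(3 + E\right)$)
$\frac{Q{\left(0 \right)} y{\left(2 \right)} T{\left(0,-4 \right)}}{z{\left(190 \right)}} = \frac{5 \cdot 0 \sqrt{2} \left(3 + 2\right) 1}{190^{2}} = \frac{0 \sqrt{2} \cdot 5 \cdot 1}{36100} = 0 \cdot 5 \sqrt{2} \cdot 1 \cdot \frac{1}{36100} = 0 \cdot 1 \cdot \frac{1}{36100} = 0 \cdot \frac{1}{36100} = 0$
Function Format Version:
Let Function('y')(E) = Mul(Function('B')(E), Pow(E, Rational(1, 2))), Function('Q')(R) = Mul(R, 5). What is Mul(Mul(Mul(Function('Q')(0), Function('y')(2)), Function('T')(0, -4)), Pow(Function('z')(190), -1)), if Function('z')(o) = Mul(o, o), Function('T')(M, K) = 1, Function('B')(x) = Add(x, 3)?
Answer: 0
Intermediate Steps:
Function('B')(x) = Add(3, x)
Function('z')(o) = Pow(o, 2)
Function('Q')(R) = Mul(5, R)
Function('y')(E) = Mul(Pow(E, Rational(1, 2)), Add(3, E)) (Function('y')(E) = Mul(Add(3, E), Pow(E, Rational(1, 2))) = Mul(Pow(E, Rational(1, 2)), Add(3, E)))
Mul(Mul(Mul(Function('Q')(0), Function('y')(2)), Function('T')(0, -4)), Pow(Function('z')(190), -1)) = Mul(Mul(Mul(Mul(5, 0), Mul(Pow(2, Rational(1, 2)), Add(3, 2))), 1), Pow(Pow(190, 2), -1)) = Mul(Mul(Mul(0, Mul(Pow(2, Rational(1, 2)), 5)), 1), Pow(36100, -1)) = Mul(Mul(Mul(0, Mul(5, Pow(2, Rational(1, 2)))), 1), Rational(1, 36100)) = Mul(Mul(0, 1), Rational(1, 36100)) = Mul(0, Rational(1, 36100)) = 0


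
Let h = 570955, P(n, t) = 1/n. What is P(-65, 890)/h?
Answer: -1/37112075 ≈ -2.6945e-8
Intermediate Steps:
P(-65, 890)/h = 1/(-65*570955) = -1/65*1/570955 = -1/37112075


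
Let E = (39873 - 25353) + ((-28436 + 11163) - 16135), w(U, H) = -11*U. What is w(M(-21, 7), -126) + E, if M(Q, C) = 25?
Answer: -19163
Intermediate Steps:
E = -18888 (E = 14520 + (-17273 - 16135) = 14520 - 33408 = -18888)
w(M(-21, 7), -126) + E = -11*25 - 18888 = -275 - 18888 = -19163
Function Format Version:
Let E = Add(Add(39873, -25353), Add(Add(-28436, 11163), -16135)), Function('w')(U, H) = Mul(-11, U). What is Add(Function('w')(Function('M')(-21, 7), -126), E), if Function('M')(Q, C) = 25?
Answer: -19163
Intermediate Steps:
E = -18888 (E = Add(14520, Add(-17273, -16135)) = Add(14520, -33408) = -18888)
Add(Function('w')(Function('M')(-21, 7), -126), E) = Add(Mul(-11, 25), -18888) = Add(-275, -18888) = -19163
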